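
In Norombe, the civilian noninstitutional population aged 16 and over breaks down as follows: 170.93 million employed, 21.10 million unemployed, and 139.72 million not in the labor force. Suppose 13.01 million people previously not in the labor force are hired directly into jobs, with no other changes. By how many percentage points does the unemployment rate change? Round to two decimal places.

Initially, labor force = 170.93 + 21.10 = 192.03 million, so u = 21.10/192.03 = 10.99%.
After the change, employed and labor force both rise by 13.01; unemployed unchanged → E = 183.94, U = 21.10, labor force = 205.04 million.
New unemployment rate = 21.10 / 205.04 = 10.29%.
Change = 10.29% − 10.99% = −0.70 percentage points.

The unemployment rate changes by −0.70 percentage points.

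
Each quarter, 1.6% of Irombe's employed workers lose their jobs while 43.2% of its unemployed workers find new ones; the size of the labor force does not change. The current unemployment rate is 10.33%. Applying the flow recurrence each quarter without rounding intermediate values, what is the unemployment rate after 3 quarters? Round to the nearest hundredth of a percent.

With a fixed labor force, u_{t+1} = u_t + s·(1−u_t) − f·u_t = u_t·(1−s−f) + s.
Here 1−s−f = 0.552 and s = 0.016.
u_1 = 0.103300 × 0.552 + 0.016 = 0.073022.
u_2 = 0.073022 × 0.552 + 0.016 = 0.056308.
u_3 = 0.056308 × 0.552 + 0.016 = 0.047082.

Unemployment rate after three quarters ≈ 4.71%.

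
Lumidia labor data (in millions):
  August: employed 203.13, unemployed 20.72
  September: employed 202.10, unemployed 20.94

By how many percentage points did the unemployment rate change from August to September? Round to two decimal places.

August: labor force = 203.13 + 20.72 = 223.85; u = 20.72/223.85 = 9.26%.
September: labor force = 202.10 + 20.94 = 223.04; u = 20.94/223.04 = 9.39%.
Change = 9.39% − 9.26% = +0.13 pp.

The unemployment rate changed by +0.13 percentage points.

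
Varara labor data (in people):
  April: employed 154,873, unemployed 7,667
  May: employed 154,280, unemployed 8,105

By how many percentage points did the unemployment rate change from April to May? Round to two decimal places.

April: labor force = 154,873 + 7,667 = 162,540; u = 7,667/162,540 = 4.72%.
May: labor force = 154,280 + 8,105 = 162,385; u = 8,105/162,385 = 4.99%.
Change = 4.99% − 4.72% = +0.27 pp.

The unemployment rate changed by +0.27 percentage points.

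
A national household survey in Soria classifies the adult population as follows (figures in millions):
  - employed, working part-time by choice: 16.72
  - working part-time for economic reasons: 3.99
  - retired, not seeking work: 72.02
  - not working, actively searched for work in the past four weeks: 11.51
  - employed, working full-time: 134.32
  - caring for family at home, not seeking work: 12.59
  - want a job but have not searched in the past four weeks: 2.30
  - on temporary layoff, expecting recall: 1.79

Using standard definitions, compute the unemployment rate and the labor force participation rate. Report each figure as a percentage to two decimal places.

Employed = 16.72 + 3.99 + 134.32 = 155.03 million (anyone who worked, including part-time for economic reasons, counts as employed).
Unemployed = 11.51 + 1.79 = 13.30 million (jobless and actively searching, or on temporary layoff).
Labor force = 155.03 + 13.30 = 168.33 million.
Not in labor force = 72.02 + 12.59 + 2.30 = 86.91 million (those not working and not actively searching are outside the labor force — including those who want a job but have given up searching).
Civilian working-age population = 168.33 + 86.91 = 255.24 million.
Unemployment rate = 13.30 / 168.33 = 7.90%.
Labor force participation rate = 168.33 / 255.24 = 65.95%.

Unemployment rate ≈ 7.90%; labor force participation rate ≈ 65.95%.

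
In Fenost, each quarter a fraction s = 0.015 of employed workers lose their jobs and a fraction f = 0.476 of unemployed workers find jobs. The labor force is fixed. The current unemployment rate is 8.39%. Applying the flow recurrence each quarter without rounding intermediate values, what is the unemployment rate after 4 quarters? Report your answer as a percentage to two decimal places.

Unemployment rate after four quarters ≈ 3.41%.

With a fixed labor force, u_{t+1} = u_t + s·(1−u_t) − f·u_t = u_t·(1−s−f) + s.
Here 1−s−f = 0.509 and s = 0.015.
u_1 = 0.083900 × 0.509 + 0.015 = 0.057705.
u_2 = 0.057705 × 0.509 + 0.015 = 0.044372.
u_3 = 0.044372 × 0.509 + 0.015 = 0.037585.
u_4 = 0.037585 × 0.509 + 0.015 = 0.034131.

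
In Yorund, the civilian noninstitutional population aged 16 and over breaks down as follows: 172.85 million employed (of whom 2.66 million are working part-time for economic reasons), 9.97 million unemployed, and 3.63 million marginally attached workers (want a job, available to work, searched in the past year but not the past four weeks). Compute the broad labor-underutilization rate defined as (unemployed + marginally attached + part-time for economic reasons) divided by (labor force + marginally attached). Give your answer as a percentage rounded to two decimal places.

Broad underutilization rate ≈ 8.72%.

Labor force = 172.85 + 9.97 = 182.82 million.
Numerator = 9.97 + 3.63 + 2.66 = 16.26 million.
Denominator = 182.82 + 3.63 = 186.45 million.
Broad rate = 16.26 / 186.45 = 8.72%.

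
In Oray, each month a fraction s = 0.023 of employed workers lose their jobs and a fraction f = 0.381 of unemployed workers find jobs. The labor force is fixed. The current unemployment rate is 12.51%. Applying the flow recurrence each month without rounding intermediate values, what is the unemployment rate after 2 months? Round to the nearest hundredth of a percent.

Unemployment rate after two months ≈ 8.11%.

With a fixed labor force, u_{t+1} = u_t + s·(1−u_t) − f·u_t = u_t·(1−s−f) + s.
Here 1−s−f = 0.596 and s = 0.023.
u_1 = 0.125100 × 0.596 + 0.023 = 0.097560.
u_2 = 0.097560 × 0.596 + 0.023 = 0.081146.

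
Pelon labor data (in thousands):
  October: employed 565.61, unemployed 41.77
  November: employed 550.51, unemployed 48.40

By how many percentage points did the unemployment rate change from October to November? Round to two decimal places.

October: labor force = 565.61 + 41.77 = 607.38; u = 41.77/607.38 = 6.88%.
November: labor force = 550.51 + 48.40 = 598.91; u = 48.40/598.91 = 8.08%.
Change = 8.08% − 6.88% = +1.20 pp.

The unemployment rate changed by +1.20 percentage points.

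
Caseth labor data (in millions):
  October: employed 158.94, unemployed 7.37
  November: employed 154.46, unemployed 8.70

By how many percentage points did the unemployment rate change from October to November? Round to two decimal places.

The unemployment rate changed by +0.90 percentage points.

October: labor force = 158.94 + 7.37 = 166.31; u = 7.37/166.31 = 4.43%.
November: labor force = 154.46 + 8.70 = 163.16; u = 8.70/163.16 = 5.33%.
Change = 5.33% − 4.43% = +0.90 pp.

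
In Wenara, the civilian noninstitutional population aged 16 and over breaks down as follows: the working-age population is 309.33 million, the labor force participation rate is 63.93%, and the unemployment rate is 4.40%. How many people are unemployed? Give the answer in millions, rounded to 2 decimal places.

Labor force = 0.6393 × 309.33 = 197.75 million.
Unemployed = 0.0440 × 197.75 ≈ 8.70 million.

About 8.70 million are unemployed.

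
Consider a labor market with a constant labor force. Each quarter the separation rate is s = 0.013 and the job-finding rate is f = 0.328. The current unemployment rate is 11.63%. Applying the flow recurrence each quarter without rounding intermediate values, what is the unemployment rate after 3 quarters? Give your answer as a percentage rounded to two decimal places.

Unemployment rate after three quarters ≈ 6.05%.

With a fixed labor force, u_{t+1} = u_t + s·(1−u_t) − f·u_t = u_t·(1−s−f) + s.
Here 1−s−f = 0.659 and s = 0.013.
u_1 = 0.116300 × 0.659 + 0.013 = 0.089642.
u_2 = 0.089642 × 0.659 + 0.013 = 0.072074.
u_3 = 0.072074 × 0.659 + 0.013 = 0.060497.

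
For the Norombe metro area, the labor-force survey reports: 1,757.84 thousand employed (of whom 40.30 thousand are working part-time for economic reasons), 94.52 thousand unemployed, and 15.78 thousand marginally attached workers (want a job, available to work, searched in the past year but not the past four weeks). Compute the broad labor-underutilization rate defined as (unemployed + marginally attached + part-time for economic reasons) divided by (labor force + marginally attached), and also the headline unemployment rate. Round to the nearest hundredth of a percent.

Labor force = 1,757.84 + 94.52 = 1,852.36 thousand.
Numerator = 94.52 + 15.78 + 40.30 = 150.60 thousand.
Denominator = 1,852.36 + 15.78 = 1,868.14 thousand.
Broad rate = 150.60 / 1,868.14 = 8.06%.
Headline unemployment rate = 94.52 / 1,852.36 = 5.10%.

Broad underutilization rate ≈ 8.06%; headline unemployment rate ≈ 5.10%.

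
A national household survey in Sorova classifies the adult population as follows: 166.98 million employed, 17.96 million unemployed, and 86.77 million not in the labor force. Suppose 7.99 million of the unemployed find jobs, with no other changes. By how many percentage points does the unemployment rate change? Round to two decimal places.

Initially, labor force = 166.98 + 17.96 = 184.94 million, so u = 17.96/184.94 = 9.71%.
After the change, unemployed falls and employed rises by 7.99; labor force unchanged → E = 174.97, U = 9.97, labor force = 184.94 million.
New unemployment rate = 9.97 / 184.94 = 5.39%.
Change = 5.39% − 9.71% = −4.32 percentage points.

The unemployment rate changes by −4.32 percentage points.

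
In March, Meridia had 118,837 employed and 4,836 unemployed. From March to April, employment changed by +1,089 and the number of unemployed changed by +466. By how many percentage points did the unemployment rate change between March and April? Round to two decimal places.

The unemployment rate changed by +0.32 percentage points.

March: labor force = 118,837 + 4,836 = 123,673; u = 4,836/123,673 = 3.91%.
April: labor force = 119,926 + 5,302 = 125,228; u = 5,302/125,228 = 4.23%.
Change = 4.23% − 3.91% = +0.32 pp.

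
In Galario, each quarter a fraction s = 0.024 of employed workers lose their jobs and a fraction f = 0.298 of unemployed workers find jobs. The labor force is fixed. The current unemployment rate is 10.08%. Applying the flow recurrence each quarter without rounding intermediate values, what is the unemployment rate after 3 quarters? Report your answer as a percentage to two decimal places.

Unemployment rate after three quarters ≈ 8.27%.

With a fixed labor force, u_{t+1} = u_t + s·(1−u_t) − f·u_t = u_t·(1−s−f) + s.
Here 1−s−f = 0.678 and s = 0.024.
u_1 = 0.100800 × 0.678 + 0.024 = 0.092342.
u_2 = 0.092342 × 0.678 + 0.024 = 0.086608.
u_3 = 0.086608 × 0.678 + 0.024 = 0.082720.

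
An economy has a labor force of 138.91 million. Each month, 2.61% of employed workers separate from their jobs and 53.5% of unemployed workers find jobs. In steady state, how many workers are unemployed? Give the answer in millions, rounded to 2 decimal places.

About 6.46 million are unemployed in steady state.

Steady-state unemployment rate u* = s/(s+f) = 2.61/(2.61+53.5) = 0.046516.
Unemployed = u* × labor force = 0.046516 × 138.91 ≈ 6.46 million.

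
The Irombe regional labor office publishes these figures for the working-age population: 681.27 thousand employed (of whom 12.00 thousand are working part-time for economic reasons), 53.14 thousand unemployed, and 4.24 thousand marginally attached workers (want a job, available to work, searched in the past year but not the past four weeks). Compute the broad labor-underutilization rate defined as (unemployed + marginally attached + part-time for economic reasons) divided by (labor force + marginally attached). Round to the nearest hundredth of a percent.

Labor force = 681.27 + 53.14 = 734.41 thousand.
Numerator = 53.14 + 4.24 + 12.00 = 69.38 thousand.
Denominator = 734.41 + 4.24 = 738.65 thousand.
Broad rate = 69.38 / 738.65 = 9.39%.

Broad underutilization rate ≈ 9.39%.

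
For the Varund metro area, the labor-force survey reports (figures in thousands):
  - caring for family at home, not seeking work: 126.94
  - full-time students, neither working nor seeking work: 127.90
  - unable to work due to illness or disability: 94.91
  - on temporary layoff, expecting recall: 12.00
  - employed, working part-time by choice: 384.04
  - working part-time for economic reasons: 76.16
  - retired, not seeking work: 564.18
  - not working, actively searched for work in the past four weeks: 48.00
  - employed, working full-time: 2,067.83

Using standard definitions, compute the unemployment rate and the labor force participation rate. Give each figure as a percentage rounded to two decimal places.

Unemployment rate ≈ 2.32%; labor force participation rate ≈ 73.90%.

Employed = 384.04 + 76.16 + 2,067.83 = 2,528.03 thousand (anyone who worked, including part-time for economic reasons, counts as employed).
Unemployed = 12.00 + 48.00 = 60.00 thousand (jobless and actively searching, or on temporary layoff).
Labor force = 2,528.03 + 60.00 = 2,588.03 thousand.
Not in labor force = 126.94 + 127.90 + 94.91 + 564.18 = 913.93 thousand (those not working and not actively searching are outside the labor force).
Civilian working-age population = 2,588.03 + 913.93 = 3,501.96 thousand.
Unemployment rate = 60.00 / 2,588.03 = 2.32%.
Labor force participation rate = 2,588.03 / 3,501.96 = 73.90%.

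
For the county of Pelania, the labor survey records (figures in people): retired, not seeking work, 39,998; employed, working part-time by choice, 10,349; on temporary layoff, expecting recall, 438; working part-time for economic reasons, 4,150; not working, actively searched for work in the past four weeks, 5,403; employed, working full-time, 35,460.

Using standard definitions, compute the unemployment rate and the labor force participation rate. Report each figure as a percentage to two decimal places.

Unemployment rate ≈ 10.47%; labor force participation rate ≈ 58.25%.

Employed = 10,349 + 4,150 + 35,460 = 49,959 (anyone who worked, including part-time for economic reasons, counts as employed).
Unemployed = 438 + 5,403 = 5,841 (jobless and actively searching, or on temporary layoff).
Labor force = 49,959 + 5,841 = 55,800.
Not in labor force = 39,998 (those not working and not actively searching are outside the labor force).
Civilian working-age population = 55,800 + 39,998 = 95,798.
Unemployment rate = 5,841 / 55,800 = 10.47%.
Labor force participation rate = 55,800 / 95,798 = 58.25%.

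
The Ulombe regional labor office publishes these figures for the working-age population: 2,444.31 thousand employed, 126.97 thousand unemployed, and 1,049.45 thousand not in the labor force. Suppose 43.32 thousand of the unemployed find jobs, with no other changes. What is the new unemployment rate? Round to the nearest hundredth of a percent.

Initially, labor force = 2,444.31 + 126.97 = 2,571.28 thousand, so u = 126.97/2,571.28 = 4.94%.
After the change, unemployed falls and employed rises by 43.32; labor force unchanged → E = 2,487.63, U = 83.65, labor force = 2,571.28 thousand.
New unemployment rate = 83.65 / 2,571.28 = 3.25%.

New unemployment rate ≈ 3.25%.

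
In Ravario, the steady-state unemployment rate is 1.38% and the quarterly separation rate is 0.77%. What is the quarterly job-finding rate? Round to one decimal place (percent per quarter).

From u* = s/(s+f): f = s·(1−u)/u.
f = 0.77 × (1 − 0.0138) / 0.0138 = 0.7594 / 0.0138 ≈ 55.0% per quarter.

Job-finding rate ≈ 55.0% per quarter.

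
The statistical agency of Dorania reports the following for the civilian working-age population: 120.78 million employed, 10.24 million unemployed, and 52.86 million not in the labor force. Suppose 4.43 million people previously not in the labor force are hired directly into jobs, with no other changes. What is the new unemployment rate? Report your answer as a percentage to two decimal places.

New unemployment rate ≈ 7.56%.

Initially, labor force = 120.78 + 10.24 = 131.02 million, so u = 10.24/131.02 = 7.82%.
After the change, employed and labor force both rise by 4.43; unemployed unchanged → E = 125.21, U = 10.24, labor force = 135.45 million.
New unemployment rate = 10.24 / 135.45 = 7.56%.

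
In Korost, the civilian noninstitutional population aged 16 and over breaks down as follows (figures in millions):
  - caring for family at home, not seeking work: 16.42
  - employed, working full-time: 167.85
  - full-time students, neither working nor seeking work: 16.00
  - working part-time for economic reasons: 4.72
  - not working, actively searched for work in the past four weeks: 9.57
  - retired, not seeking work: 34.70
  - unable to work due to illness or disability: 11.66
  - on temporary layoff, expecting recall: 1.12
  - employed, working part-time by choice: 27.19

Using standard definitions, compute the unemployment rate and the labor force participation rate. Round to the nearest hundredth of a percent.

Unemployment rate ≈ 5.08%; labor force participation rate ≈ 72.76%.

Employed = 167.85 + 4.72 + 27.19 = 199.76 million (anyone who worked, including part-time for economic reasons, counts as employed).
Unemployed = 9.57 + 1.12 = 10.69 million (jobless and actively searching, or on temporary layoff).
Labor force = 199.76 + 10.69 = 210.45 million.
Not in labor force = 16.42 + 16.00 + 34.70 + 11.66 = 78.78 million (those not working and not actively searching are outside the labor force).
Civilian working-age population = 210.45 + 78.78 = 289.23 million.
Unemployment rate = 10.69 / 210.45 = 5.08%.
Labor force participation rate = 210.45 / 289.23 = 72.76%.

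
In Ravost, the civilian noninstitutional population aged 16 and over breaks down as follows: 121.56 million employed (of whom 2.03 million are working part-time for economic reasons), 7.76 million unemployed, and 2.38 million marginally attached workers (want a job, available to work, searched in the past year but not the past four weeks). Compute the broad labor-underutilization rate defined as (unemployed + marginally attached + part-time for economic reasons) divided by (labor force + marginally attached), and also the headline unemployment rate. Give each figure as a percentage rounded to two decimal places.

Broad underutilization rate ≈ 9.24%; headline unemployment rate ≈ 6.00%.

Labor force = 121.56 + 7.76 = 129.32 million.
Numerator = 7.76 + 2.38 + 2.03 = 12.17 million.
Denominator = 129.32 + 2.38 = 131.70 million.
Broad rate = 12.17 / 131.70 = 9.24%.
Headline unemployment rate = 7.76 / 129.32 = 6.00%.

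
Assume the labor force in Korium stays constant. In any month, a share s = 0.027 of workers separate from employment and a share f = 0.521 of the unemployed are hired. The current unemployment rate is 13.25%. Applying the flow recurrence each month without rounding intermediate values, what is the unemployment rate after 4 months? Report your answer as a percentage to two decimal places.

With a fixed labor force, u_{t+1} = u_t + s·(1−u_t) − f·u_t = u_t·(1−s−f) + s.
Here 1−s−f = 0.452 and s = 0.027.
u_1 = 0.132500 × 0.452 + 0.027 = 0.086890.
u_2 = 0.086890 × 0.452 + 0.027 = 0.066274.
u_3 = 0.066274 × 0.452 + 0.027 = 0.056956.
u_4 = 0.056956 × 0.452 + 0.027 = 0.052744.

Unemployment rate after four months ≈ 5.27%.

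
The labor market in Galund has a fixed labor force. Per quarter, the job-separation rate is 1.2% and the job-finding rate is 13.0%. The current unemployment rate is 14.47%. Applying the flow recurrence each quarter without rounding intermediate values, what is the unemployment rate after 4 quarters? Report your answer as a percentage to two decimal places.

With a fixed labor force, u_{t+1} = u_t + s·(1−u_t) − f·u_t = u_t·(1−s−f) + s.
Here 1−s−f = 0.858 and s = 0.012.
u_1 = 0.144700 × 0.858 + 0.012 = 0.136153.
u_2 = 0.136153 × 0.858 + 0.012 = 0.128819.
u_3 = 0.128819 × 0.858 + 0.012 = 0.122527.
u_4 = 0.122527 × 0.858 + 0.012 = 0.117128.

Unemployment rate after four quarters ≈ 11.71%.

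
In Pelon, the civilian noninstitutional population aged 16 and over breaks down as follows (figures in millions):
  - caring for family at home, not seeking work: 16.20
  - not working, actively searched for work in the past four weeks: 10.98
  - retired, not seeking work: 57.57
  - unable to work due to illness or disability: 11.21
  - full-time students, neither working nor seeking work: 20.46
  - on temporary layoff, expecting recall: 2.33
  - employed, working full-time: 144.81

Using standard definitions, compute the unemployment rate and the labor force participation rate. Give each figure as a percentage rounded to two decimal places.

Unemployment rate ≈ 8.42%; labor force participation rate ≈ 59.99%.

Employed = 144.81 million.
Unemployed = 10.98 + 2.33 = 13.31 million (jobless and actively searching, or on temporary layoff).
Labor force = 144.81 + 13.31 = 158.12 million.
Not in labor force = 16.20 + 57.57 + 11.21 + 20.46 = 105.44 million (those not working and not actively searching are outside the labor force).
Civilian working-age population = 158.12 + 105.44 = 263.56 million.
Unemployment rate = 13.31 / 158.12 = 8.42%.
Labor force participation rate = 158.12 / 263.56 = 59.99%.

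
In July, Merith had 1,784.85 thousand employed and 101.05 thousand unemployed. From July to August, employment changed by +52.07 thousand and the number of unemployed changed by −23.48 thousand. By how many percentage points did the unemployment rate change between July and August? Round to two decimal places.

The unemployment rate changed by −1.31 percentage points.

July: labor force = 1,784.85 + 101.05 = 1,885.90; u = 101.05/1,885.90 = 5.36%.
August: labor force = 1,836.92 + 77.57 = 1,914.49; u = 77.57/1,914.49 = 4.05%.
Change = 4.05% − 5.36% = −1.31 pp.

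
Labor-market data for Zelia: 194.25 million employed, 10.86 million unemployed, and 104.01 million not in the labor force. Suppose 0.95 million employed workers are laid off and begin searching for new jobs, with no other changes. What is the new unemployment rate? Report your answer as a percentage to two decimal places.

Initially, labor force = 194.25 + 10.86 = 205.11 million, so u = 10.86/205.11 = 5.29%.
After the change, employed falls and unemployed rises by 0.95; labor force unchanged → E = 193.30, U = 11.81, labor force = 205.11 million.
New unemployment rate = 11.81 / 205.11 = 5.76%.

New unemployment rate ≈ 5.76%.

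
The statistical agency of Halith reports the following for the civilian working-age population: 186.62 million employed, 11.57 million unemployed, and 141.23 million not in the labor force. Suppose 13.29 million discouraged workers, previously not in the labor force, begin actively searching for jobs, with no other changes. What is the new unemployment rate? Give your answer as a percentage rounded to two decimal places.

New unemployment rate ≈ 11.76%.

Initially, labor force = 186.62 + 11.57 = 198.19 million, so u = 11.57/198.19 = 5.84%.
After the change, unemployed and labor force both rise by 13.29 → E = 186.62, U = 24.86, labor force = 211.48 million.
New unemployment rate = 24.86 / 211.48 = 11.76%.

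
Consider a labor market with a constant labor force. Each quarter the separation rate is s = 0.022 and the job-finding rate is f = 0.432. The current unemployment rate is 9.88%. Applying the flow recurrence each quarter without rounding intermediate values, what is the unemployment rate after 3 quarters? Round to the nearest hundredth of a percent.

Unemployment rate after three quarters ≈ 5.67%.

With a fixed labor force, u_{t+1} = u_t + s·(1−u_t) − f·u_t = u_t·(1−s−f) + s.
Here 1−s−f = 0.546 and s = 0.022.
u_1 = 0.098800 × 0.546 + 0.022 = 0.075945.
u_2 = 0.075945 × 0.546 + 0.022 = 0.063466.
u_3 = 0.063466 × 0.546 + 0.022 = 0.056652.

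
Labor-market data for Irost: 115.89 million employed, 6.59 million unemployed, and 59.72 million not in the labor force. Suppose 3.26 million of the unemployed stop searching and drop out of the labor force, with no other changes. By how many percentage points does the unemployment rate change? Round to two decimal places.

Initially, labor force = 115.89 + 6.59 = 122.48 million, so u = 6.59/122.48 = 5.38%.
After the change, unemployed and labor force both fall by 3.26 → E = 115.89, U = 3.33, labor force = 119.22 million.
New unemployment rate = 3.33 / 119.22 = 2.79%.
Change = 2.79% − 5.38% = −2.59 percentage points.

The unemployment rate changes by −2.59 percentage points.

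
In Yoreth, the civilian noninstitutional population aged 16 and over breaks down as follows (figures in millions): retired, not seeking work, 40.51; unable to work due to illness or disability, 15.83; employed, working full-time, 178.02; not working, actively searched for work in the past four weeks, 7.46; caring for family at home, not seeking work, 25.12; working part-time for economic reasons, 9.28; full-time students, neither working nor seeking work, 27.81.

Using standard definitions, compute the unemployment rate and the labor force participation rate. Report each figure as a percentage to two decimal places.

Employed = 178.02 + 9.28 = 187.30 million (anyone who worked, including part-time for economic reasons, counts as employed).
Unemployed = 7.46 million.
Labor force = 187.30 + 7.46 = 194.76 million.
Not in labor force = 40.51 + 15.83 + 25.12 + 27.81 = 109.27 million (those not working and not actively searching are outside the labor force).
Civilian working-age population = 194.76 + 109.27 = 304.03 million.
Unemployment rate = 7.46 / 194.76 = 3.83%.
Labor force participation rate = 194.76 / 304.03 = 64.06%.

Unemployment rate ≈ 3.83%; labor force participation rate ≈ 64.06%.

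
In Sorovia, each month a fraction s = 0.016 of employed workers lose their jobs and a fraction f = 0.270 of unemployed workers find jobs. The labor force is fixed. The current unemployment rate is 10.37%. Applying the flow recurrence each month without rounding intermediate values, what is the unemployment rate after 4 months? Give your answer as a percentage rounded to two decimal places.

With a fixed labor force, u_{t+1} = u_t + s·(1−u_t) − f·u_t = u_t·(1−s−f) + s.
Here 1−s−f = 0.714 and s = 0.016.
u_1 = 0.103700 × 0.714 + 0.016 = 0.090042.
u_2 = 0.090042 × 0.714 + 0.016 = 0.080290.
u_3 = 0.080290 × 0.714 + 0.016 = 0.073327.
u_4 = 0.073327 × 0.714 + 0.016 = 0.068355.

Unemployment rate after four months ≈ 6.84%.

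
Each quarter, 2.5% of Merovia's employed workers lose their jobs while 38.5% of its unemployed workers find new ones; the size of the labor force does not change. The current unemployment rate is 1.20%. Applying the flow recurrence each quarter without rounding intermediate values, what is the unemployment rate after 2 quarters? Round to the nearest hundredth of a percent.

Unemployment rate after two quarters ≈ 4.39%.

With a fixed labor force, u_{t+1} = u_t + s·(1−u_t) − f·u_t = u_t·(1−s−f) + s.
Here 1−s−f = 0.590 and s = 0.025.
u_1 = 0.012000 × 0.590 + 0.025 = 0.032080.
u_2 = 0.032080 × 0.590 + 0.025 = 0.043927.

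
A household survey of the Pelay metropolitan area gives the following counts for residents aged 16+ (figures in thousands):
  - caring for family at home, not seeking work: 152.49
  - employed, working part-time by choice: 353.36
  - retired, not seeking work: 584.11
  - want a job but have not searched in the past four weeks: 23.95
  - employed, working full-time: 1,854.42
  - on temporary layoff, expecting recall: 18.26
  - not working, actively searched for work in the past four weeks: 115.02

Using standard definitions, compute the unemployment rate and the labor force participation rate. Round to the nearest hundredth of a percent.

Employed = 353.36 + 1,854.42 = 2,207.78 thousand.
Unemployed = 18.26 + 115.02 = 133.28 thousand (jobless and actively searching, or on temporary layoff).
Labor force = 2,207.78 + 133.28 = 2,341.06 thousand.
Not in labor force = 152.49 + 584.11 + 23.95 = 760.55 thousand (those not working and not actively searching are outside the labor force — including those who want a job but have given up searching).
Civilian working-age population = 2,341.06 + 760.55 = 3,101.61 thousand.
Unemployment rate = 133.28 / 2,341.06 = 5.69%.
Labor force participation rate = 2,341.06 / 3,101.61 = 75.48%.

Unemployment rate ≈ 5.69%; labor force participation rate ≈ 75.48%.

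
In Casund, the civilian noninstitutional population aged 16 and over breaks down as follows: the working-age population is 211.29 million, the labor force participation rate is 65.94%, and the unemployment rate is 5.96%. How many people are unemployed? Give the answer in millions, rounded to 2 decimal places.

Labor force = 0.6594 × 211.29 = 139.32 million.
Unemployed = 0.0596 × 139.32 ≈ 8.30 million.

About 8.30 million are unemployed.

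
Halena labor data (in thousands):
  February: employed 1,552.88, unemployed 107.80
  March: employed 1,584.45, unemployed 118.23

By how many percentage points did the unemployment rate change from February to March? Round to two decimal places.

February: labor force = 1,552.88 + 107.80 = 1,660.68; u = 107.80/1,660.68 = 6.49%.
March: labor force = 1,584.45 + 118.23 = 1,702.68; u = 118.23/1,702.68 = 6.94%.
Change = 6.94% − 6.49% = +0.45 pp.

The unemployment rate changed by +0.45 percentage points.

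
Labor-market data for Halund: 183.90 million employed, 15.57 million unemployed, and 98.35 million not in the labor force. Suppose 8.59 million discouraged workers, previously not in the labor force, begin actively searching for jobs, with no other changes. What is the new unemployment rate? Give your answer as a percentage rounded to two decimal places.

New unemployment rate ≈ 11.61%.

Initially, labor force = 183.90 + 15.57 = 199.47 million, so u = 15.57/199.47 = 7.81%.
After the change, unemployed and labor force both rise by 8.59 → E = 183.90, U = 24.16, labor force = 208.06 million.
New unemployment rate = 24.16 / 208.06 = 11.61%.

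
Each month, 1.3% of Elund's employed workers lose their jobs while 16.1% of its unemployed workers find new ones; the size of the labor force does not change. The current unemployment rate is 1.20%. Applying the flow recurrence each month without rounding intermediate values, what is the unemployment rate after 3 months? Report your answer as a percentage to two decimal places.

Unemployment rate after three months ≈ 3.94%.

With a fixed labor force, u_{t+1} = u_t + s·(1−u_t) − f·u_t = u_t·(1−s−f) + s.
Here 1−s−f = 0.826 and s = 0.013.
u_1 = 0.012000 × 0.826 + 0.013 = 0.022912.
u_2 = 0.022912 × 0.826 + 0.013 = 0.031925.
u_3 = 0.031925 × 0.826 + 0.013 = 0.039370.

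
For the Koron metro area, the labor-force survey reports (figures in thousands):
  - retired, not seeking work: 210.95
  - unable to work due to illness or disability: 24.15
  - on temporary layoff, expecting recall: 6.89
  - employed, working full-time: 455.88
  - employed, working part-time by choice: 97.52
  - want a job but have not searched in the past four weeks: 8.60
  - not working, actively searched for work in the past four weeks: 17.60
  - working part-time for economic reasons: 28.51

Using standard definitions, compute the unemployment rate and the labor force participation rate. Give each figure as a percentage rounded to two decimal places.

Employed = 455.88 + 97.52 + 28.51 = 581.91 thousand (anyone who worked, including part-time for economic reasons, counts as employed).
Unemployed = 6.89 + 17.60 = 24.49 thousand (jobless and actively searching, or on temporary layoff).
Labor force = 581.91 + 24.49 = 606.40 thousand.
Not in labor force = 210.95 + 24.15 + 8.60 = 243.70 thousand (those not working and not actively searching are outside the labor force — including those who want a job but have given up searching).
Civilian working-age population = 606.40 + 243.70 = 850.10 thousand.
Unemployment rate = 24.49 / 606.40 = 4.04%.
Labor force participation rate = 606.40 / 850.10 = 71.33%.

Unemployment rate ≈ 4.04%; labor force participation rate ≈ 71.33%.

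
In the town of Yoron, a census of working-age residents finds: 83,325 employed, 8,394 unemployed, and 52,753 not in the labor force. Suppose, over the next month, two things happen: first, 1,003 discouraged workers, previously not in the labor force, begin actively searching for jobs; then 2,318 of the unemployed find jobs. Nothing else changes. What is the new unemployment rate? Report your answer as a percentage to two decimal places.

Initially, labor force = 83,325 + 8,394 = 91,719, so u = 8,394/91,719 = 9.15%.
After the first change, unemployed and labor force both rise by 1,003 → E = 83,325, U = 9,397, labor force = 92,722.
After the second change, unemployed falls and employed rises by 2,318; labor force unchanged → E = 85,643, U = 7,079, labor force = 92,722.
New unemployment rate = 7,079 / 92,722 = 7.63%.

New unemployment rate ≈ 7.63%.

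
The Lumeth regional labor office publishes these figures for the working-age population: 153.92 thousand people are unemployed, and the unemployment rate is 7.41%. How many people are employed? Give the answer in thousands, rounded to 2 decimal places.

About 1,923.27 thousand are employed.

Labor force = U / u = 153.92 / 0.0741 ≈ 2,077.19 thousand.
Employed = labor force − unemployed = 2,077.19 − 153.92 = 1,923.27 thousand.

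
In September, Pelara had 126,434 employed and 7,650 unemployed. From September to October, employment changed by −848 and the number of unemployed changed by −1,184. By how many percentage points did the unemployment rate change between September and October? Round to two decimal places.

September: labor force = 126,434 + 7,650 = 134,084; u = 7,650/134,084 = 5.71%.
October: labor force = 125,586 + 6,466 = 132,052; u = 6,466/132,052 = 4.90%.
Change = 4.90% − 5.71% = −0.81 pp.

The unemployment rate changed by −0.81 percentage points.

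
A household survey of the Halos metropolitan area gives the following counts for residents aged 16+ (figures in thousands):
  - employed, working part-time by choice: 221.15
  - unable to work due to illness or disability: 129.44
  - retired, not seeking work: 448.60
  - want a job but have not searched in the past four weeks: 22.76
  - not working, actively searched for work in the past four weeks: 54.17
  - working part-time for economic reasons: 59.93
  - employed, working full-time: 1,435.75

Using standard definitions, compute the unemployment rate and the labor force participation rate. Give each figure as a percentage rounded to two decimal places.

Unemployment rate ≈ 3.06%; labor force participation rate ≈ 74.67%.

Employed = 221.15 + 59.93 + 1,435.75 = 1,716.83 thousand (anyone who worked, including part-time for economic reasons, counts as employed).
Unemployed = 54.17 thousand.
Labor force = 1,716.83 + 54.17 = 1,771.00 thousand.
Not in labor force = 129.44 + 448.60 + 22.76 = 600.80 thousand (those not working and not actively searching are outside the labor force — including those who want a job but have given up searching).
Civilian working-age population = 1,771.00 + 600.80 = 2,371.80 thousand.
Unemployment rate = 54.17 / 1,771.00 = 3.06%.
Labor force participation rate = 1,771.00 / 2,371.80 = 74.67%.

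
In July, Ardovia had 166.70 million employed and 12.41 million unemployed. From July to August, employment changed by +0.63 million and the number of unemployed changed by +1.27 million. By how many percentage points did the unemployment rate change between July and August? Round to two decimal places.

July: labor force = 166.70 + 12.41 = 179.11; u = 12.41/179.11 = 6.93%.
August: labor force = 167.33 + 13.68 = 181.01; u = 13.68/181.01 = 7.56%.
Change = 7.56% − 6.93% = +0.63 pp.

The unemployment rate changed by +0.63 percentage points.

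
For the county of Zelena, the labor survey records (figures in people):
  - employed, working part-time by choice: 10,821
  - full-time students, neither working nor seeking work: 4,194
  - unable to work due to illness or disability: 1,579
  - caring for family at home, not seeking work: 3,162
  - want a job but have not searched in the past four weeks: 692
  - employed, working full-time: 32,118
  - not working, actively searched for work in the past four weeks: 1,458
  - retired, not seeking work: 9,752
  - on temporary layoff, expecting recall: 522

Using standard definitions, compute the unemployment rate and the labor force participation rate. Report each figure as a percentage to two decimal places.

Unemployment rate ≈ 4.41%; labor force participation rate ≈ 69.86%.

Employed = 10,821 + 32,118 = 42,939.
Unemployed = 1,458 + 522 = 1,980 (jobless and actively searching, or on temporary layoff).
Labor force = 42,939 + 1,980 = 44,919.
Not in labor force = 4,194 + 1,579 + 3,162 + 692 + 9,752 = 19,379 (those not working and not actively searching are outside the labor force — including those who want a job but have given up searching).
Civilian working-age population = 44,919 + 19,379 = 64,298.
Unemployment rate = 1,980 / 44,919 = 4.41%.
Labor force participation rate = 44,919 / 64,298 = 69.86%.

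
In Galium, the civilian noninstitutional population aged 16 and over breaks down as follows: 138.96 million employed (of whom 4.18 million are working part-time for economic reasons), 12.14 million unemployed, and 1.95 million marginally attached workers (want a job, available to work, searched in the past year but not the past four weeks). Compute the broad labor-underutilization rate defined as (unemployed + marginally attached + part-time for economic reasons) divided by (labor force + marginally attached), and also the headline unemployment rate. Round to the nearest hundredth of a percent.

Labor force = 138.96 + 12.14 = 151.10 million.
Numerator = 12.14 + 1.95 + 4.18 = 18.27 million.
Denominator = 151.10 + 1.95 = 153.05 million.
Broad rate = 18.27 / 153.05 = 11.94%.
Headline unemployment rate = 12.14 / 151.10 = 8.03%.

Broad underutilization rate ≈ 11.94%; headline unemployment rate ≈ 8.03%.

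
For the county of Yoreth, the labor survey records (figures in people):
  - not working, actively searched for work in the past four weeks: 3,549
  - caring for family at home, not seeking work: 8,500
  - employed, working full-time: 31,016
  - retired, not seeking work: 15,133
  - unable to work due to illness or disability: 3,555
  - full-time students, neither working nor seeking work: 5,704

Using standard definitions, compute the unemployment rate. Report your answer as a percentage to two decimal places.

Unemployment rate ≈ 10.27%.

Employed = 31,016.
Unemployed = 3,549.
Labor force = 31,016 + 3,549 = 34,565.
Unemployment rate = 3,549 / 34,565 = 10.27%.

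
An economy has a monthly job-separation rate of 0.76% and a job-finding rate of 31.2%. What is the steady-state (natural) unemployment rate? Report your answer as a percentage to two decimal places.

At steady state the flows balance: s·E = f·U, so U/(E+U) = s/(s+f).
u* = 0.76 / (0.76 + 31.2) = 0.76 / 31.96 = 2.38%.

Steady-state unemployment rate ≈ 2.38%.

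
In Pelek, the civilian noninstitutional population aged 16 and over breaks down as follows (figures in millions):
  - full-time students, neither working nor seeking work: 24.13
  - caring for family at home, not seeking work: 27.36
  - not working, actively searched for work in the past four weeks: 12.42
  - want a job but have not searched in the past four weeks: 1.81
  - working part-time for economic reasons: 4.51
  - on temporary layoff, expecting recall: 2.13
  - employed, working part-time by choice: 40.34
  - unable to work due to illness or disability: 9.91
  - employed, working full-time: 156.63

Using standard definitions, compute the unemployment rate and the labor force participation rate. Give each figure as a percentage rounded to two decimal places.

Employed = 4.51 + 40.34 + 156.63 = 201.48 million (anyone who worked, including part-time for economic reasons, counts as employed).
Unemployed = 12.42 + 2.13 = 14.55 million (jobless and actively searching, or on temporary layoff).
Labor force = 201.48 + 14.55 = 216.03 million.
Not in labor force = 24.13 + 27.36 + 1.81 + 9.91 = 63.21 million (those not working and not actively searching are outside the labor force — including those who want a job but have given up searching).
Civilian working-age population = 216.03 + 63.21 = 279.24 million.
Unemployment rate = 14.55 / 216.03 = 6.74%.
Labor force participation rate = 216.03 / 279.24 = 77.36%.

Unemployment rate ≈ 6.74%; labor force participation rate ≈ 77.36%.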